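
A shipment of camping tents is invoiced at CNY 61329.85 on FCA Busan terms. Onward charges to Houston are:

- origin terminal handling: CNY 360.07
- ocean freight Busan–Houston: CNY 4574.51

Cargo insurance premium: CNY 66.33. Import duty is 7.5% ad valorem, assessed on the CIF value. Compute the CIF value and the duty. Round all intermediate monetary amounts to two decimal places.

CIF = FCA price + pre-shipment costs + freight + insurance
CIF = 61329.85 + 360.07 + 4574.51 + 66.33 = 66330.76
Import duty = 66330.76 × 7.5% = 4974.81

CIF value: CNY 66330.76; import duty: CNY 4974.81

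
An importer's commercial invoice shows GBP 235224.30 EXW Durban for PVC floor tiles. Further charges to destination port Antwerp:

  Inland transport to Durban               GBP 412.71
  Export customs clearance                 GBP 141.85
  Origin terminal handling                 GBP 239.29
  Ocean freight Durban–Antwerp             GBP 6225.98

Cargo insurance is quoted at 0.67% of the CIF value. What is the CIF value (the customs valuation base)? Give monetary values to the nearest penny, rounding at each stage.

Let C be the CIF value. C = EXW price + pre-shipment costs + freight + 0.67% × C
C − 0.67% × C = 235224.30 + 412.71 + 141.85 + 239.29 + 6225.98
0.9933 × C = 242244.13
C = 242244.13 / 0.9933 = 243878.11
Insurance premium = 0.67% × 243878.11 = 1633.98

CIF value: GBP 243878.11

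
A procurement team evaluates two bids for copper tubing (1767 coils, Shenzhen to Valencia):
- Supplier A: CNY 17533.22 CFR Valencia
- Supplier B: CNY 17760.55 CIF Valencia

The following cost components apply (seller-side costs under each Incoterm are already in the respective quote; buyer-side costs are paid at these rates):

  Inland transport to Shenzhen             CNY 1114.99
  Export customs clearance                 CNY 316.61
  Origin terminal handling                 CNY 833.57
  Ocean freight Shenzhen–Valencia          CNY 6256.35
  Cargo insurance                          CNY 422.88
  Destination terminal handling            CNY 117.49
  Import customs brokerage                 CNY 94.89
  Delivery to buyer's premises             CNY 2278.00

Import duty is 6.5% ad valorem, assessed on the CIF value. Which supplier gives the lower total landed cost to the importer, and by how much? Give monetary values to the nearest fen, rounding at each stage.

Supplier A (CFR):
CIF value = CFR price + insurance = 17533.22 + 422.88 = 17956.10
Import duty = 17956.10 × 6.5% = 1167.15
Buyer bears (A): 422.88 + 117.49 + 94.89 + 2278.00 = 2913.26
Landed cost (A) = invoice 17533.22 + 2913.26 + duty 1167.15 = 21613.63
Supplier B (CIF):
The CIF price already equals the CIF value: 17760.55
Import duty = 17760.55 × 6.5% = 1154.44
Buyer bears (B): 117.49 + 94.89 + 2278.00 = 2490.38
Landed cost (B) = invoice 17760.55 + 2490.38 + duty 1154.44 = 21405.37
Difference = |21613.63 − 21405.37| = 208.26

Supplier B is cheaper by CNY 208.26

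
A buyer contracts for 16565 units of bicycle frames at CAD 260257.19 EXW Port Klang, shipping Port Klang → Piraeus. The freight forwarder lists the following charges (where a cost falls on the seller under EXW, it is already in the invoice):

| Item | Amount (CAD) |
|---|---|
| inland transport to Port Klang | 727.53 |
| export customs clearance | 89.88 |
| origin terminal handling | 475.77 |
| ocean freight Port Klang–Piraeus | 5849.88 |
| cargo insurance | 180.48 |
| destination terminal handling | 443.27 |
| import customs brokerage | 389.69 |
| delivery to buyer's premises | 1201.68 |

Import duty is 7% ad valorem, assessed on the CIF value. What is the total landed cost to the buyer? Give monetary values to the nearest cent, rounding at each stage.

EXW: the seller makes goods available at their premises; the buyer bears all onward costs.
CIF value = EXW price + inland to port + export clearance + origin terminal + freight + insurance = 260257.19 + 727.53 + 89.88 + 475.77 + 5849.88 + 180.48 = 267580.73
Import duty = 267580.73 × 7% = 18730.65
Buyer bears: inland to port 727.53 + export clearance 89.88 + origin terminal 475.77 + freight 5849.88 + insurance 180.48 + destination terminal 443.27 + brokerage 389.69 + delivery 1201.68 + duty 18730.65 = 28088.83
Landed cost = invoice 260257.19 + 28088.83 = 288346.02

Total landed cost: CAD 288346.02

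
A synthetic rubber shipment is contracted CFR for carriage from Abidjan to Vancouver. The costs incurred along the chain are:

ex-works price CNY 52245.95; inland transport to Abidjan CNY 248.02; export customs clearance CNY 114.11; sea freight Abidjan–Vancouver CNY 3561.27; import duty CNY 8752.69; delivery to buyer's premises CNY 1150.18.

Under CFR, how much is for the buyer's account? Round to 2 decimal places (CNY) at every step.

CFR: the seller pays costs through ocean freight to the destination port, but not insurance.
Seller's account: goods 52245.95 + inland to port 248.02 + export clearance 114.11 + freight 3561.27 = 56169.35
Buyer's account: duty 8752.69 + delivery 1150.18 = 9902.87

Buyer's account: CNY 9902.87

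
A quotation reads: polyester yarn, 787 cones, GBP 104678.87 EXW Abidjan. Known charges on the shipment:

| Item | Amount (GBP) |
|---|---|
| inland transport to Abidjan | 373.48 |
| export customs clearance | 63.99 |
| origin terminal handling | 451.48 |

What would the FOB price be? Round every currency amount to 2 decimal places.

From EXW to FOB, the seller additionally bears: inland to port, export clearance, origin terminal.
FOB price = 104678.87 + 373.48 + 63.99 + 451.48 = 105567.82

FOB price: GBP 105567.82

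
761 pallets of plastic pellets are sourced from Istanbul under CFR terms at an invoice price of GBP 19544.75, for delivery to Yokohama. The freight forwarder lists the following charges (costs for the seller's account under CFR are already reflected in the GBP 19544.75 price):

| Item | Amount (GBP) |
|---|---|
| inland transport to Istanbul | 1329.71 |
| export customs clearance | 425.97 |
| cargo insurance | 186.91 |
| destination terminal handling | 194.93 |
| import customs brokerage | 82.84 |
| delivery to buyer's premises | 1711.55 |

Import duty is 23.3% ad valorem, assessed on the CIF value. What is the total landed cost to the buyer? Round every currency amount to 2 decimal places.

CFR: the seller pays costs through ocean freight to the destination port, but not insurance.
Already in the invoice (seller's account under CFR): inland to port, export clearance — exclude.
CIF value = CFR price + insurance = 19544.75 + 186.91 = 19731.66
Import duty = 19731.66 × 23.3% = 4597.48
Buyer bears: insurance 186.91 + destination terminal 194.93 + brokerage 82.84 + delivery 1711.55 + duty 4597.48 = 6773.71
Landed cost = invoice 19544.75 + 6773.71 = 26318.46

Total landed cost: GBP 26318.46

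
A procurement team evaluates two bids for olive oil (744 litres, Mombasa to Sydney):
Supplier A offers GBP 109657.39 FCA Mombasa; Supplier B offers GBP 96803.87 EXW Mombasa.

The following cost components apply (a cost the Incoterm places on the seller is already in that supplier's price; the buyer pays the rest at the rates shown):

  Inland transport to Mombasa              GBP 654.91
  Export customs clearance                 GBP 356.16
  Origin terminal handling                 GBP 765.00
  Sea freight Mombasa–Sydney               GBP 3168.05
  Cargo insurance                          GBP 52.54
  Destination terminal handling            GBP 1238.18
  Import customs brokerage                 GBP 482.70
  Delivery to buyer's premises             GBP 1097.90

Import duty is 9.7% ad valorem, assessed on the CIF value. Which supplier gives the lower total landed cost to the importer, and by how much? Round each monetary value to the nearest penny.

Supplier A (FCA):
CIF value = FCA price + origin terminal + freight + insurance = 109657.39 + 765.00 + 3168.05 + 52.54 = 113642.98
Import duty = 113642.98 × 9.7% = 11023.37
Buyer bears (A): 765.00 + 3168.05 + 52.54 + 1238.18 + 482.70 + 1097.90 = 6804.37
Landed cost (A) = invoice 109657.39 + 6804.37 + duty 11023.37 = 127485.13
Supplier B (EXW):
CIF value = EXW price + inland to port + export clearance + origin terminal + freight + insurance = 96803.87 + 654.91 + 356.16 + 765.00 + 3168.05 + 52.54 = 101800.53
Import duty = 101800.53 × 9.7% = 9874.65
Buyer bears (B): 654.91 + 356.16 + 765.00 + 3168.05 + 52.54 + 1238.18 + 482.70 + 1097.90 = 7815.44
Landed cost (B) = invoice 96803.87 + 7815.44 + duty 9874.65 = 114493.96
Difference = |127485.13 − 114493.96| = 12991.17

Supplier B is cheaper by GBP 12991.17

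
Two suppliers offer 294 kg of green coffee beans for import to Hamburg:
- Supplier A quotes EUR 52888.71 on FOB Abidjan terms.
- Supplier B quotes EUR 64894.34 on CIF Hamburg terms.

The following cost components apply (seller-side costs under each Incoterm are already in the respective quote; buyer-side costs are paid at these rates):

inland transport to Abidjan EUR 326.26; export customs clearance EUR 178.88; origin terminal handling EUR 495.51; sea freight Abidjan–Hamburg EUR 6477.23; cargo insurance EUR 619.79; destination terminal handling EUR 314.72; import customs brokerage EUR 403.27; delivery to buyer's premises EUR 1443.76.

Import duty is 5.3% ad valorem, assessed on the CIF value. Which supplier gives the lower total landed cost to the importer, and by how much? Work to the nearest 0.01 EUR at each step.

Supplier A (FOB):
CIF value = FOB price + freight + insurance = 52888.71 + 6477.23 + 619.79 = 59985.73
Import duty = 59985.73 × 5.3% = 3179.24
Buyer bears (A): 6477.23 + 619.79 + 314.72 + 403.27 + 1443.76 = 9258.77
Landed cost (A) = invoice 52888.71 + 9258.77 + duty 3179.24 = 65326.72
Supplier B (CIF):
The CIF price already equals the CIF value: 64894.34
Import duty = 64894.34 × 5.3% = 3439.40
Buyer bears (B): 314.72 + 403.27 + 1443.76 = 2161.75
Landed cost (B) = invoice 64894.34 + 2161.75 + duty 3439.40 = 70495.49
Difference = |65326.72 − 70495.49| = 5168.77

Supplier A is cheaper by EUR 5168.77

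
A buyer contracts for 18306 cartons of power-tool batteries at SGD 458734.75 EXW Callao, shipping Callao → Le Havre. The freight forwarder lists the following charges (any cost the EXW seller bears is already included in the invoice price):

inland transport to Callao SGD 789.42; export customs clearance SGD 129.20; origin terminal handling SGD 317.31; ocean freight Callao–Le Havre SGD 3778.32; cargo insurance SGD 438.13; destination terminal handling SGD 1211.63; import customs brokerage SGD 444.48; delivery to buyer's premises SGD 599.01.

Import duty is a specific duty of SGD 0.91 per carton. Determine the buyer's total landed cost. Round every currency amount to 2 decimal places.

Total landed cost: SGD 483100.71

EXW: the seller makes goods available at their premises; the buyer bears all onward costs.
CIF value = EXW price + inland to port + export clearance + origin terminal + freight + insurance = 458734.75 + 789.42 + 129.20 + 317.31 + 3778.32 + 438.13 = 464187.13
Import duty = 18306 × 0.91 = 16658.46
Buyer bears: inland to port 789.42 + export clearance 129.20 + origin terminal 317.31 + freight 3778.32 + insurance 438.13 + destination terminal 1211.63 + brokerage 444.48 + delivery 599.01 + duty 16658.46 = 24365.96
Landed cost = invoice 458734.75 + 24365.96 = 483100.71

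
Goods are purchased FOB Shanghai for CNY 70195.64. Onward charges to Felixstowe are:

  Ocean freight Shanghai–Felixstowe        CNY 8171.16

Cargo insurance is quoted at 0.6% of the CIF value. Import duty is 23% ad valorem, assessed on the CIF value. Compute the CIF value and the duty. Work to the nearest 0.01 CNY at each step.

Let C be the CIF value. C = FOB price + freight + 0.6% × C
C − 0.6% × C = 70195.64 + 8171.16
0.994 × C = 78366.80
C = 78366.80 / 0.994 = 78839.84
Insurance premium = 0.6% × 78839.84 = 473.04
Import duty = 78839.84 × 23% = 18133.16

CIF value: CNY 78839.84; import duty: CNY 18133.16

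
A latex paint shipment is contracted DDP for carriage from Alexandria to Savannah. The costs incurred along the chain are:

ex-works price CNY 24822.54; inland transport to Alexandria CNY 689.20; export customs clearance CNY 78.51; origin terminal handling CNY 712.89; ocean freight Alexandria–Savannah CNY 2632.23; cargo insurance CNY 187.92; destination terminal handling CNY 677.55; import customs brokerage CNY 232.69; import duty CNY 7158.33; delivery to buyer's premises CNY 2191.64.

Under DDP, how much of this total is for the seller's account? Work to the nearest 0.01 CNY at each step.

DDP: the seller bears all costs including import duty.
Seller's account: goods 24822.54 + inland to port 689.20 + export clearance 78.51 + origin terminal 712.89 + freight 2632.23 + insurance 187.92 + destination terminal 677.55 + brokerage 232.69 + duty 7158.33 + delivery 2191.64 = 39383.50
Buyer's account: 0.00

Seller's account: CNY 39383.50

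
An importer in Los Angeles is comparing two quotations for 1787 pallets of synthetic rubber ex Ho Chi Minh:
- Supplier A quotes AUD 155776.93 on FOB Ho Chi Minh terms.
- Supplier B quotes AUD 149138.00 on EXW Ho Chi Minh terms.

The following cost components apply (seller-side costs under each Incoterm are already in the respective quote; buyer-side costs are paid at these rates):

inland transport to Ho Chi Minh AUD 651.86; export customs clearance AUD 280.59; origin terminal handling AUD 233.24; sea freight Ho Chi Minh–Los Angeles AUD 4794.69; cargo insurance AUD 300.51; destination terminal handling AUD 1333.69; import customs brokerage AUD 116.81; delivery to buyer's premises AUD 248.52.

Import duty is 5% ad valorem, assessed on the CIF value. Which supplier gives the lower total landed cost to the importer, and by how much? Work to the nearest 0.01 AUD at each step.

Supplier A (FOB):
CIF value = FOB price + freight + insurance = 155776.93 + 4794.69 + 300.51 = 160872.13
Import duty = 160872.13 × 5% = 8043.61
Buyer bears (A): 4794.69 + 300.51 + 1333.69 + 116.81 + 248.52 = 6794.22
Landed cost (A) = invoice 155776.93 + 6794.22 + duty 8043.61 = 170614.76
Supplier B (EXW):
CIF value = EXW price + inland to port + export clearance + origin terminal + freight + insurance = 149138.00 + 651.86 + 280.59 + 233.24 + 4794.69 + 300.51 = 155398.89
Import duty = 155398.89 × 5% = 7769.94
Buyer bears (B): 651.86 + 280.59 + 233.24 + 4794.69 + 300.51 + 1333.69 + 116.81 + 248.52 = 7959.91
Landed cost (B) = invoice 149138.00 + 7959.91 + duty 7769.94 = 164867.85
Difference = |170614.76 − 164867.85| = 5746.91

Supplier B is cheaper by AUD 5746.91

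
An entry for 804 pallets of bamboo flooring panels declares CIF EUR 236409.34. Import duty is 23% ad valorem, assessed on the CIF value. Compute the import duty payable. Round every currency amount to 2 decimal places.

Import duty: EUR 54374.15

Import duty = 236409.34 × 23% = 54374.15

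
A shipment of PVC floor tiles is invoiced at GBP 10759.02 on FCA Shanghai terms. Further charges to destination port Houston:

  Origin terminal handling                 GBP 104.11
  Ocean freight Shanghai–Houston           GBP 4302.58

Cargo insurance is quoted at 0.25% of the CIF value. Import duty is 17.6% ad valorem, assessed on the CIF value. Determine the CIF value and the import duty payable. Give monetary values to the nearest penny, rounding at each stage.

Let C be the CIF value. C = FCA price + pre-shipment costs + freight + 0.25% × C
C − 0.25% × C = 10759.02 + 104.11 + 4302.58
0.9975 × C = 15165.71
C = 15165.71 / 0.9975 = 15203.72
Insurance premium = 0.25% × 15203.72 = 38.01
Import duty = 15203.72 × 17.6% = 2675.85

CIF value: GBP 15203.72; import duty: GBP 2675.85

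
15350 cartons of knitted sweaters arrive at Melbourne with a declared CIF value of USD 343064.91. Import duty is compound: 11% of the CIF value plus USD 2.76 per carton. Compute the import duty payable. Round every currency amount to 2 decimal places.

Import duty: USD 80103.14

Ad valorem component: 343064.91 × 11% = 37737.14
Specific component: 15350 × 2.76 = 42366.00
Import duty = 37737.14 + 42366.00 = 80103.14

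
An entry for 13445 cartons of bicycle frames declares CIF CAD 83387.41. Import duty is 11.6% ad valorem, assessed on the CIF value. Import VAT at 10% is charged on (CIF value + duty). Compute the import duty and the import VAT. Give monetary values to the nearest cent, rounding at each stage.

Import duty = 83387.41 × 11.6% = 9672.94
VAT base = CIF + duty = 83387.41 + 9672.94 = 93060.35
Import VAT = 93060.35 × 10% = 9306.04

Import duty: CAD 9672.94; import VAT: CAD 9306.04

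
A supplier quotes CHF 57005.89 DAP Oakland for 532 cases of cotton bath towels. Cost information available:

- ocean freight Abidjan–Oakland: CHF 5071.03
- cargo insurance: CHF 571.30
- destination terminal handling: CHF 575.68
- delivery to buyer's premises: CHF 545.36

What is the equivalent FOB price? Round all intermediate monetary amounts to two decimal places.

From DAP to FOB, the seller no longer bears: freight, insurance, destination terminal, delivery.
FOB price = 57005.89 − 5071.03 − 571.30 − 575.68 − 545.36 = 50242.52

FOB price: CHF 50242.52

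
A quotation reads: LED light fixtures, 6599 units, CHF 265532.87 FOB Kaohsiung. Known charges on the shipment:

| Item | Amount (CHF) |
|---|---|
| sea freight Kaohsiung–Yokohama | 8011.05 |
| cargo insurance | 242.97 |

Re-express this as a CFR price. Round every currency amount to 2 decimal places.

CFR price: CHF 273543.92

Not relevant to the conversion: insurance — on the buyer under both terms; not part of either seller's price.
From FOB to CFR, the seller additionally bears: freight.
CFR price = 265532.87 + 8011.05 = 273543.92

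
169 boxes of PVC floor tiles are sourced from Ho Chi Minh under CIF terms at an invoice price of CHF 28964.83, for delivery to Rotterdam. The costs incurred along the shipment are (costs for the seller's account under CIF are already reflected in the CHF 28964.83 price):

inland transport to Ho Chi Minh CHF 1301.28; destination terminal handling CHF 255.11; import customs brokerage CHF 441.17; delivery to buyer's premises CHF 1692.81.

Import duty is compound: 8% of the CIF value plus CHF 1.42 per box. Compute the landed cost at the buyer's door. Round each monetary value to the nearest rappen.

Total landed cost: CHF 33911.09

CIF: the seller pays costs through ocean freight and marine insurance to the destination port.
Already in the invoice (seller's account under CIF): inland to port — exclude.
The CIF price already equals the CIF value: 28964.83
Ad valorem component: 28964.83 × 8% = 2317.19
Specific component: 169 × 1.42 = 239.98
Import duty = 2317.19 + 239.98 = 2557.17
Buyer bears: destination terminal 255.11 + brokerage 441.17 + delivery 1692.81 + duty 2557.17 = 4946.26
Landed cost = invoice 28964.83 + 4946.26 = 33911.09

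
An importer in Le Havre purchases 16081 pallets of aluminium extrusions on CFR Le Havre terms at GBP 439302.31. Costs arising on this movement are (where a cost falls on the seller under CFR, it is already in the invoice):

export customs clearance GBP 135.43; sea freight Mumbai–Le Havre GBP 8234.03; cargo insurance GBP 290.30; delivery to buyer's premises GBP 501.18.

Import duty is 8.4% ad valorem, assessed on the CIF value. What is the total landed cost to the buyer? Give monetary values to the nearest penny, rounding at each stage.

Total landed cost: GBP 477019.57

CFR: the seller pays costs through ocean freight to the destination port, but not insurance.
Already in the invoice (seller's account under CFR): export clearance, freight — exclude.
CIF value = CFR price + insurance = 439302.31 + 290.30 = 439592.61
Import duty = 439592.61 × 8.4% = 36925.78
Buyer bears: insurance 290.30 + delivery 501.18 + duty 36925.78 = 37717.26
Landed cost = invoice 439302.31 + 37717.26 = 477019.57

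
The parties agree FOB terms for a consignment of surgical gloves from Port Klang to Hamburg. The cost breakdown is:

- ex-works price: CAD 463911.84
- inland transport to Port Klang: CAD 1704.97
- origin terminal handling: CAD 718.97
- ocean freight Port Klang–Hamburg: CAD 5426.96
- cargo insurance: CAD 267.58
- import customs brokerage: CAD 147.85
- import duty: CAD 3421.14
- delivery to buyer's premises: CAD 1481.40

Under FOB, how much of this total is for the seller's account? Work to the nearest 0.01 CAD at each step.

Seller's account: CAD 466335.78

FOB: the seller bears costs until goods are on board at the origin port; the buyer bears freight, insurance and all costs thereafter.
Seller's account: goods 463911.84 + inland to port 1704.97 + origin terminal 718.97 = 466335.78
Buyer's account: freight 5426.96 + insurance 267.58 + brokerage 147.85 + duty 3421.14 + delivery 1481.40 = 10744.93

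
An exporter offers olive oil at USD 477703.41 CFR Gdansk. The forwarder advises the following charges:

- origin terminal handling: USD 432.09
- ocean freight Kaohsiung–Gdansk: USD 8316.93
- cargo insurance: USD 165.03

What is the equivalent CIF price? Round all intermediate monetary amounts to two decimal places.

Not relevant to the conversion: freight, origin terminal — on the seller under both CFR and CIF; already in the CFR price and stays in the CIF price.
From CFR to CIF, the seller additionally bears: insurance.
CIF price = 477703.41 + 165.03 = 477868.44

CIF price: USD 477868.44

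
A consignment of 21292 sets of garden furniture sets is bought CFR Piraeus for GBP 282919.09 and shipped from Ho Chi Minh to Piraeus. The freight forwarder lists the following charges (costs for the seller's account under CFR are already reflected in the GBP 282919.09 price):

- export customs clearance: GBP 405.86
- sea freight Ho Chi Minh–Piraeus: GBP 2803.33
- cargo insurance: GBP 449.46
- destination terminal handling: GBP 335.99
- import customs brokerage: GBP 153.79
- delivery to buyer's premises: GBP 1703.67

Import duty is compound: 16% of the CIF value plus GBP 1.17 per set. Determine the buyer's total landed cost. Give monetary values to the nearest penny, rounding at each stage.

Total landed cost: GBP 355812.61

CFR: the seller pays costs through ocean freight to the destination port, but not insurance.
Already in the invoice (seller's account under CFR): export clearance, freight — exclude.
CIF value = CFR price + insurance = 282919.09 + 449.46 = 283368.55
Ad valorem component: 283368.55 × 16% = 45338.97
Specific component: 21292 × 1.17 = 24911.64
Import duty = 45338.97 + 24911.64 = 70250.61
Buyer bears: insurance 449.46 + destination terminal 335.99 + brokerage 153.79 + delivery 1703.67 + duty 70250.61 = 72893.52
Landed cost = invoice 282919.09 + 72893.52 = 355812.61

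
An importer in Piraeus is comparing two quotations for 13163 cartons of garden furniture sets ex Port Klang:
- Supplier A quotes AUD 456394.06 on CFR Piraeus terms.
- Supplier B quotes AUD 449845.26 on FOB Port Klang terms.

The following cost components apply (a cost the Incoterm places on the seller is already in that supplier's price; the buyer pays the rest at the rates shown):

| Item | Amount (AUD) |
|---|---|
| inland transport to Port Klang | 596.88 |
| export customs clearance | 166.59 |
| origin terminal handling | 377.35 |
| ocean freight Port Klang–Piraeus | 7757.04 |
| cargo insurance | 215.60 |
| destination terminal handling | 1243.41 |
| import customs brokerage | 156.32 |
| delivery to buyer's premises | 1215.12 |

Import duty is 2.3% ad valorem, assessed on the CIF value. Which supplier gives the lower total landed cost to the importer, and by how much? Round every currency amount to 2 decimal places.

Supplier A is cheaper by AUD 1236.03

Supplier A (CFR):
CIF value = CFR price + insurance = 456394.06 + 215.60 = 456609.66
Import duty = 456609.66 × 2.3% = 10502.02
Buyer bears (A): 215.60 + 1243.41 + 156.32 + 1215.12 = 2830.45
Landed cost (A) = invoice 456394.06 + 2830.45 + duty 10502.02 = 469726.53
Supplier B (FOB):
CIF value = FOB price + freight + insurance = 449845.26 + 7757.04 + 215.60 = 457817.90
Import duty = 457817.90 × 2.3% = 10529.81
Buyer bears (B): 7757.04 + 215.60 + 1243.41 + 156.32 + 1215.12 = 10587.49
Landed cost (B) = invoice 449845.26 + 10587.49 + duty 10529.81 = 470962.56
Difference = |469726.53 − 470962.56| = 1236.03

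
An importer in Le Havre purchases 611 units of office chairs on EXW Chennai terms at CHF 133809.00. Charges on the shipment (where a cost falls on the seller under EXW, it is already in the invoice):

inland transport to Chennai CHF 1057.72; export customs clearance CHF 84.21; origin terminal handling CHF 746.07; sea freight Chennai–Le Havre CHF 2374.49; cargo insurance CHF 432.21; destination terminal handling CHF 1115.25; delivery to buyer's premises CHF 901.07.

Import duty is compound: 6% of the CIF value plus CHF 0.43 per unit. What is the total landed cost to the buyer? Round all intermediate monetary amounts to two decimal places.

Total landed cost: CHF 149092.97

EXW: the seller makes goods available at their premises; the buyer bears all onward costs.
CIF value = EXW price + inland to port + export clearance + origin terminal + freight + insurance = 133809.00 + 1057.72 + 84.21 + 746.07 + 2374.49 + 432.21 = 138503.70
Ad valorem component: 138503.70 × 6% = 8310.22
Specific component: 611 × 0.43 = 262.73
Import duty = 8310.22 + 262.73 = 8572.95
Buyer bears: inland to port 1057.72 + export clearance 84.21 + origin terminal 746.07 + freight 2374.49 + insurance 432.21 + destination terminal 1115.25 + delivery 901.07 + duty 8572.95 = 15283.97
Landed cost = invoice 133809.00 + 15283.97 = 149092.97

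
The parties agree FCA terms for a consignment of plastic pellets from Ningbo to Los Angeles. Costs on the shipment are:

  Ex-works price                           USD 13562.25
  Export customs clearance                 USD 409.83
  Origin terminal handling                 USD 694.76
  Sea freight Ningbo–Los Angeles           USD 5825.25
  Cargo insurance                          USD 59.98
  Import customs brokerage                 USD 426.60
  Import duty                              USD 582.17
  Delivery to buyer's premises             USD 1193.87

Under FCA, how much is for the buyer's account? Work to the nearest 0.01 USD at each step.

FCA: the seller delivers export-cleared goods to the carrier; the buyer bears costs from that point.
Seller's account: goods 13562.25 + export clearance 409.83 = 13972.08
Buyer's account: origin terminal 694.76 + freight 5825.25 + insurance 59.98 + brokerage 426.60 + duty 582.17 + delivery 1193.87 = 8782.63

Buyer's account: USD 8782.63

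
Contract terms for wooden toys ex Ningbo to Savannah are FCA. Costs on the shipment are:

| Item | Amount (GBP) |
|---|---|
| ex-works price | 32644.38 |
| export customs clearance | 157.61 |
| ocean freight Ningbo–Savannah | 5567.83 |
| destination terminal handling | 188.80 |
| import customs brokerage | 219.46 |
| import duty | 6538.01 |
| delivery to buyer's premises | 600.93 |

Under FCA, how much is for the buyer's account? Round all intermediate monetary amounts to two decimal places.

Buyer's account: GBP 13115.03

FCA: the seller delivers export-cleared goods to the carrier; the buyer bears costs from that point.
Seller's account: goods 32644.38 + export clearance 157.61 = 32801.99
Buyer's account: freight 5567.83 + destination terminal 188.80 + brokerage 219.46 + duty 6538.01 + delivery 600.93 = 13115.03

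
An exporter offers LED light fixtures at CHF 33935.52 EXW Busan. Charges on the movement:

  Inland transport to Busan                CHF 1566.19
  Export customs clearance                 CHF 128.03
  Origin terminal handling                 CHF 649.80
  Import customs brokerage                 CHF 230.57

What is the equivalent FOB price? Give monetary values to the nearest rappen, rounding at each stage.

Not relevant to the conversion: brokerage — on the buyer under both terms; not part of either seller's price.
From EXW to FOB, the seller additionally bears: inland to port, export clearance, origin terminal.
FOB price = 33935.52 + 1566.19 + 128.03 + 649.80 = 36279.54

FOB price: CHF 36279.54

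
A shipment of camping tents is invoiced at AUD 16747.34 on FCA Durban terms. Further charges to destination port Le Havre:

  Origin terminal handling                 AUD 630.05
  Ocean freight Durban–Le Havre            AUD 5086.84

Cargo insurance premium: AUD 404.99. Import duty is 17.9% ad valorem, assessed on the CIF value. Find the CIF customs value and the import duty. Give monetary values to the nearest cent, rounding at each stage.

CIF = FCA price + pre-shipment costs + freight + insurance
CIF = 16747.34 + 630.05 + 5086.84 + 404.99 = 22869.22
Import duty = 22869.22 × 17.9% = 4093.59

CIF value: AUD 22869.22; import duty: AUD 4093.59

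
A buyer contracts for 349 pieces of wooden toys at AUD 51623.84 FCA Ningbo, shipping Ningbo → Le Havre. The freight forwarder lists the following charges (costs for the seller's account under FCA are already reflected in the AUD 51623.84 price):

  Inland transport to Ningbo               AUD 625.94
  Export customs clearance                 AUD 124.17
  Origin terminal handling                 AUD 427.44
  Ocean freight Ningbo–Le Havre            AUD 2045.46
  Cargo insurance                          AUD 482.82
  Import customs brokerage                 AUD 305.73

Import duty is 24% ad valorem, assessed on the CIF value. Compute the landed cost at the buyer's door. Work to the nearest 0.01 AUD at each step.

Total landed cost: AUD 67984.38

FCA: the seller delivers export-cleared goods to the carrier; the buyer bears costs from that point.
Already in the invoice (seller's account under FCA): inland to port, export clearance — exclude.
CIF value = FCA price + origin terminal + freight + insurance = 51623.84 + 427.44 + 2045.46 + 482.82 = 54579.56
Import duty = 54579.56 × 24% = 13099.09
Buyer bears: origin terminal 427.44 + freight 2045.46 + insurance 482.82 + brokerage 305.73 + duty 13099.09 = 16360.54
Landed cost = invoice 51623.84 + 16360.54 = 67984.38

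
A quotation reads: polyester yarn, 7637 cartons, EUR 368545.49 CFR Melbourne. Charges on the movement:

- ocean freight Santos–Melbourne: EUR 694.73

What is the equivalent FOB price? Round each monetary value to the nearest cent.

FOB price: EUR 367850.76

From CFR to FOB, the seller no longer bears: freight.
FOB price = 368545.49 − 694.73 = 367850.76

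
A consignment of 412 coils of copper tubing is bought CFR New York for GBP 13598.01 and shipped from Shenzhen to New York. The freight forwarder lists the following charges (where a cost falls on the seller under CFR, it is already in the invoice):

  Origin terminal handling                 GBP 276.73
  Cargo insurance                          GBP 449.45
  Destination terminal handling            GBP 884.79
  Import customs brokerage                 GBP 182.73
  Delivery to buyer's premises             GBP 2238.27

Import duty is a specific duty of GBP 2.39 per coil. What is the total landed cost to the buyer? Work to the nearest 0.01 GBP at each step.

CFR: the seller pays costs through ocean freight to the destination port, but not insurance.
Already in the invoice (seller's account under CFR): origin terminal — exclude.
CIF value = CFR price + insurance = 13598.01 + 449.45 = 14047.46
Import duty = 412 × 2.39 = 984.68
Buyer bears: insurance 449.45 + destination terminal 884.79 + brokerage 182.73 + delivery 2238.27 + duty 984.68 = 4739.92
Landed cost = invoice 13598.01 + 4739.92 = 18337.93

Total landed cost: GBP 18337.93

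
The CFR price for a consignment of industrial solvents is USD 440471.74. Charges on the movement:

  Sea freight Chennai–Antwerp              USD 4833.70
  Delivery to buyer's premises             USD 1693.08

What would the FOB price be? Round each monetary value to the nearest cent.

FOB price: USD 435638.04

Not relevant to the conversion: delivery — on the buyer under both terms; not part of either seller's price.
From CFR to FOB, the seller no longer bears: freight.
FOB price = 440471.74 − 4833.70 = 435638.04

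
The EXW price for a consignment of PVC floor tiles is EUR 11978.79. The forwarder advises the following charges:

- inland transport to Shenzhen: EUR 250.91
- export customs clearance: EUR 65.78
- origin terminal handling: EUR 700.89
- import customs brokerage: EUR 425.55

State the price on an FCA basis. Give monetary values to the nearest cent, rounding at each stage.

Not relevant to the conversion: origin terminal, brokerage — on the buyer under both terms; not part of either seller's price.
From EXW to FCA, the seller additionally bears: inland to port, export clearance.
FCA price = 11978.79 + 250.91 + 65.78 = 12295.48

FCA price: EUR 12295.48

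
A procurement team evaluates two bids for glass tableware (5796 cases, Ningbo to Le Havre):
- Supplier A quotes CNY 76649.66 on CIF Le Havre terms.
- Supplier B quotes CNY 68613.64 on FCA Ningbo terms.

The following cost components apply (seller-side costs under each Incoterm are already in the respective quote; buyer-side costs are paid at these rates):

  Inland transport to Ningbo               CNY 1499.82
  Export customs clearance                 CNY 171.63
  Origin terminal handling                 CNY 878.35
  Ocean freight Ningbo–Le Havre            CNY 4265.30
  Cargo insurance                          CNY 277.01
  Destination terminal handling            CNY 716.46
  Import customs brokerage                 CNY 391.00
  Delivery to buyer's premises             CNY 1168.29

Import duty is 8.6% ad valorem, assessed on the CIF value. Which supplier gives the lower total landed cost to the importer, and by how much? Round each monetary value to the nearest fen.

Supplier B is cheaper by CNY 2840.28

Supplier A (CIF):
The CIF price already equals the CIF value: 76649.66
Import duty = 76649.66 × 8.6% = 6591.87
Buyer bears (A): 716.46 + 391.00 + 1168.29 = 2275.75
Landed cost (A) = invoice 76649.66 + 2275.75 + duty 6591.87 = 85517.28
Supplier B (FCA):
CIF value = FCA price + origin terminal + freight + insurance = 68613.64 + 878.35 + 4265.30 + 277.01 = 74034.30
Import duty = 74034.30 × 8.6% = 6366.95
Buyer bears (B): 878.35 + 4265.30 + 277.01 + 716.46 + 391.00 + 1168.29 = 7696.41
Landed cost (B) = invoice 68613.64 + 7696.41 + duty 6366.95 = 82677.00
Difference = |85517.28 − 82677.00| = 2840.28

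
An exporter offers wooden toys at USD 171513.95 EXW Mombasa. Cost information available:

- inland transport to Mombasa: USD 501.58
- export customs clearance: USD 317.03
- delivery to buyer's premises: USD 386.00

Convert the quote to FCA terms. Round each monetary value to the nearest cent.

FCA price: USD 172332.56

Not relevant to the conversion: delivery — on the buyer under both terms; not part of either seller's price.
From EXW to FCA, the seller additionally bears: inland to port, export clearance.
FCA price = 171513.95 + 501.58 + 317.03 = 172332.56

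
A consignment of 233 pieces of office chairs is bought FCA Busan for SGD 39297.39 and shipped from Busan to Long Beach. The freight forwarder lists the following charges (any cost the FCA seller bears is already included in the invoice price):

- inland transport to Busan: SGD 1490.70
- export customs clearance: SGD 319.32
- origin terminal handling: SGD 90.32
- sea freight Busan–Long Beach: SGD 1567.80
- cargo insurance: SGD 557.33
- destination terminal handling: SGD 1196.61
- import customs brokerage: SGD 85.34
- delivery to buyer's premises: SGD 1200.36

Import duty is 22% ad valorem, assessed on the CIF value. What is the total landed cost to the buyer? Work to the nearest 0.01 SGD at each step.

FCA: the seller delivers export-cleared goods to the carrier; the buyer bears costs from that point.
Already in the invoice (seller's account under FCA): inland to port, export clearance — exclude.
CIF value = FCA price + origin terminal + freight + insurance = 39297.39 + 90.32 + 1567.80 + 557.33 = 41512.84
Import duty = 41512.84 × 22% = 9132.82
Buyer bears: origin terminal 90.32 + freight 1567.80 + insurance 557.33 + destination terminal 1196.61 + brokerage 85.34 + delivery 1200.36 + duty 9132.82 = 13830.58
Landed cost = invoice 39297.39 + 13830.58 = 53127.97

Total landed cost: SGD 53127.97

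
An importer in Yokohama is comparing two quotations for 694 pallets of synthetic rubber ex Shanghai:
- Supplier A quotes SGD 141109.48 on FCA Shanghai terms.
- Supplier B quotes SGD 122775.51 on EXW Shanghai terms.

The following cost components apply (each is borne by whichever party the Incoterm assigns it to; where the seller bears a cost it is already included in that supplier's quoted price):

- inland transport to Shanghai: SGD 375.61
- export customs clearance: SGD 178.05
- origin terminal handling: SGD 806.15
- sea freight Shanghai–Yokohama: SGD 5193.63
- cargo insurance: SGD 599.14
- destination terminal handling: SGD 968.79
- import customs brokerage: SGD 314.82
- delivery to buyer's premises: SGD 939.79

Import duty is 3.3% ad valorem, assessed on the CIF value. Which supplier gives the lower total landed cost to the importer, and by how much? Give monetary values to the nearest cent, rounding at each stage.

Supplier B is cheaper by SGD 18367.06

Supplier A (FCA):
CIF value = FCA price + origin terminal + freight + insurance = 141109.48 + 806.15 + 5193.63 + 599.14 = 147708.40
Import duty = 147708.40 × 3.3% = 4874.38
Buyer bears (A): 806.15 + 5193.63 + 599.14 + 968.79 + 314.82 + 939.79 = 8822.32
Landed cost (A) = invoice 141109.48 + 8822.32 + duty 4874.38 = 154806.18
Supplier B (EXW):
CIF value = EXW price + inland to port + export clearance + origin terminal + freight + insurance = 122775.51 + 375.61 + 178.05 + 806.15 + 5193.63 + 599.14 = 129928.09
Import duty = 129928.09 × 3.3% = 4287.63
Buyer bears (B): 375.61 + 178.05 + 806.15 + 5193.63 + 599.14 + 968.79 + 314.82 + 939.79 = 9375.98
Landed cost (B) = invoice 122775.51 + 9375.98 + duty 4287.63 = 136439.12
Difference = |154806.18 − 136439.12| = 18367.06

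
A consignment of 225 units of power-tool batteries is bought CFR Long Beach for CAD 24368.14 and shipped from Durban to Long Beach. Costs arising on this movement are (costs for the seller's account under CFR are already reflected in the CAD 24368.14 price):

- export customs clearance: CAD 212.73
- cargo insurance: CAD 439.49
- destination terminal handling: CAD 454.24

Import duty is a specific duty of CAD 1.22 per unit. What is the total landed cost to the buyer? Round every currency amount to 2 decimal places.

CFR: the seller pays costs through ocean freight to the destination port, but not insurance.
Already in the invoice (seller's account under CFR): export clearance — exclude.
CIF value = CFR price + insurance = 24368.14 + 439.49 = 24807.63
Import duty = 225 × 1.22 = 274.50
Buyer bears: insurance 439.49 + destination terminal 454.24 + duty 274.50 = 1168.23
Landed cost = invoice 24368.14 + 1168.23 = 25536.37

Total landed cost: CAD 25536.37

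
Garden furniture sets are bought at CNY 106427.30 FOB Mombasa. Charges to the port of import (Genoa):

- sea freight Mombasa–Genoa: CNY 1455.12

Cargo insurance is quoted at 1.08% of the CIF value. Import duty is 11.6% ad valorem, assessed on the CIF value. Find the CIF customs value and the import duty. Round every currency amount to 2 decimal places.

Let C be the CIF value. C = FOB price + freight + 1.08% × C
C − 1.08% × C = 106427.30 + 1455.12
0.9892 × C = 107882.42
C = 107882.42 / 0.9892 = 109060.27
Insurance premium = 1.08% × 109060.27 = 1177.85
Import duty = 109060.27 × 11.6% = 12650.99

CIF value: CNY 109060.27; import duty: CNY 12650.99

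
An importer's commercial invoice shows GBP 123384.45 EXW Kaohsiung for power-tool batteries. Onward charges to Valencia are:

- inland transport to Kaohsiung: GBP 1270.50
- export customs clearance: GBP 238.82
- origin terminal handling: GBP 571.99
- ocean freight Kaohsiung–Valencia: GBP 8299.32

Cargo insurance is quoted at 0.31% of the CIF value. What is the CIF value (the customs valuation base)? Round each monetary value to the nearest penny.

Let C be the CIF value. C = EXW price + pre-shipment costs + freight + 0.31% × C
C − 0.31% × C = 123384.45 + 1270.50 + 238.82 + 571.99 + 8299.32
0.9969 × C = 133765.08
C = 133765.08 / 0.9969 = 134181.04
Insurance premium = 0.31% × 134181.04 = 415.96

CIF value: GBP 134181.04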